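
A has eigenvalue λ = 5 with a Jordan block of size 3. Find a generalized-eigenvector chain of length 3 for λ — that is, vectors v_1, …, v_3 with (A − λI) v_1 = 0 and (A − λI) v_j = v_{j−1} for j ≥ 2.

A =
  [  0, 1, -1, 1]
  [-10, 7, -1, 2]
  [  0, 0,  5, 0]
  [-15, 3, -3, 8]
A Jordan chain for λ = 5 of length 3:
v_1 = (1, 2, 0, 3)ᵀ
v_2 = (-1, -1, 0, -3)ᵀ
v_3 = (0, 0, 1, 0)ᵀ

Let N = A − (5)·I. We want v_3 with N^3 v_3 = 0 but N^2 v_3 ≠ 0; then v_{j-1} := N · v_j for j = 3, …, 2.

Pick v_3 = (0, 0, 1, 0)ᵀ.
Then v_2 = N · v_3 = (-1, -1, 0, -3)ᵀ.
Then v_1 = N · v_2 = (1, 2, 0, 3)ᵀ.

Sanity check: (A − (5)·I) v_1 = (0, 0, 0, 0)ᵀ = 0. ✓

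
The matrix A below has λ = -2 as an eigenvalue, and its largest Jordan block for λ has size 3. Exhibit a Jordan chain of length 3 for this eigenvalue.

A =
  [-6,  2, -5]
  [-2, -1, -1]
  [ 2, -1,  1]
A Jordan chain for λ = -2 of length 3:
v_1 = (2, 4, 0)ᵀ
v_2 = (-4, -2, 2)ᵀ
v_3 = (1, 0, 0)ᵀ

Let N = A − (-2)·I. We want v_3 with N^3 v_3 = 0 but N^2 v_3 ≠ 0; then v_{j-1} := N · v_j for j = 3, …, 2.

Pick v_3 = (1, 0, 0)ᵀ.
Then v_2 = N · v_3 = (-4, -2, 2)ᵀ.
Then v_1 = N · v_2 = (2, 4, 0)ᵀ.

Sanity check: (A − (-2)·I) v_1 = (0, 0, 0)ᵀ = 0. ✓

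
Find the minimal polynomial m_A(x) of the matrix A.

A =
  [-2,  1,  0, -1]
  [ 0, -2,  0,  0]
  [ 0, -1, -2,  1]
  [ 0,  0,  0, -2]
x^2 + 4*x + 4

The characteristic polynomial is χ_A(x) = (x + 2)^4, so the eigenvalues are known. The minimal polynomial is
  m_A(x) = Π_λ (x − λ)^{k_λ}
where k_λ is the size of the *largest* Jordan block for λ (equivalently, the smallest k with (A − λI)^k v = 0 for every generalised eigenvector v of λ).

  λ = -2: largest Jordan block has size 2, contributing (x + 2)^2

So m_A(x) = (x + 2)^2 = x^2 + 4*x + 4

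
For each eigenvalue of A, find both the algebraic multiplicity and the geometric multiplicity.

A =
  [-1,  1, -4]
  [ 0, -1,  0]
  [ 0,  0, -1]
λ = -1: alg = 3, geom = 2

Step 1 — factor the characteristic polynomial to read off the algebraic multiplicities:
  χ_A(x) = (x + 1)^3

Step 2 — compute geometric multiplicities via the rank-nullity identity g(λ) = n − rank(A − λI):
  rank(A − (-1)·I) = 1, so dim ker(A − (-1)·I) = n − 1 = 2

Summary:
  λ = -1: algebraic multiplicity = 3, geometric multiplicity = 2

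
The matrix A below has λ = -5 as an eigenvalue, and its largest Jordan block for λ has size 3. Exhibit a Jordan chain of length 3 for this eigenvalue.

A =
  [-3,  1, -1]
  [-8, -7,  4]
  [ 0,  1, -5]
A Jordan chain for λ = -5 of length 3:
v_1 = (-4, 0, -8)ᵀ
v_2 = (2, -8, 0)ᵀ
v_3 = (1, 0, 0)ᵀ

Let N = A − (-5)·I. We want v_3 with N^3 v_3 = 0 but N^2 v_3 ≠ 0; then v_{j-1} := N · v_j for j = 3, …, 2.

Pick v_3 = (1, 0, 0)ᵀ.
Then v_2 = N · v_3 = (2, -8, 0)ᵀ.
Then v_1 = N · v_2 = (-4, 0, -8)ᵀ.

Sanity check: (A − (-5)·I) v_1 = (0, 0, 0)ᵀ = 0. ✓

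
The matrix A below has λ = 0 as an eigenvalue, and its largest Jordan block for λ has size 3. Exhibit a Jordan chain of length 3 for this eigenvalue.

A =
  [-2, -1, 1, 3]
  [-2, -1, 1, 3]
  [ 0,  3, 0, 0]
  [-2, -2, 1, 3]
A Jordan chain for λ = 0 of length 3:
v_1 = (0, 0, -6, 2)ᵀ
v_2 = (-2, -2, 0, -2)ᵀ
v_3 = (1, 0, 0, 0)ᵀ

Let N = A − (0)·I. We want v_3 with N^3 v_3 = 0 but N^2 v_3 ≠ 0; then v_{j-1} := N · v_j for j = 3, …, 2.

Pick v_3 = (1, 0, 0, 0)ᵀ.
Then v_2 = N · v_3 = (-2, -2, 0, -2)ᵀ.
Then v_1 = N · v_2 = (0, 0, -6, 2)ᵀ.

Sanity check: (A − (0)·I) v_1 = (0, 0, 0, 0)ᵀ = 0. ✓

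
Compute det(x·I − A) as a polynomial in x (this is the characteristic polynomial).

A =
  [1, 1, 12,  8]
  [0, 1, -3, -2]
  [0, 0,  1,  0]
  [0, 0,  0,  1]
x^4 - 4*x^3 + 6*x^2 - 4*x + 1

Expanding det(x·I − A) (e.g. by cofactor expansion or by noting that A is similar to its Jordan form J, which has the same characteristic polynomial as A) gives
  χ_A(x) = x^4 - 4*x^3 + 6*x^2 - 4*x + 1
which factors as (x - 1)^4. The eigenvalues (with algebraic multiplicities) are λ = 1 with multiplicity 4.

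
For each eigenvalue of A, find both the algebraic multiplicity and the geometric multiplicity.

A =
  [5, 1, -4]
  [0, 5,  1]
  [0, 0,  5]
λ = 5: alg = 3, geom = 1

Step 1 — factor the characteristic polynomial to read off the algebraic multiplicities:
  χ_A(x) = (x - 5)^3

Step 2 — compute geometric multiplicities via the rank-nullity identity g(λ) = n − rank(A − λI):
  rank(A − (5)·I) = 2, so dim ker(A − (5)·I) = n − 2 = 1

Summary:
  λ = 5: algebraic multiplicity = 3, geometric multiplicity = 1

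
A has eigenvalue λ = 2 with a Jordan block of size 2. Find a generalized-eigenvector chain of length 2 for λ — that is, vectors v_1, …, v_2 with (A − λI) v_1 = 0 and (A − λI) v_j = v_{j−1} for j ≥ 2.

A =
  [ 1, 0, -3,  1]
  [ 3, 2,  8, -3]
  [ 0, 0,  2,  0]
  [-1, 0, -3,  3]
A Jordan chain for λ = 2 of length 2:
v_1 = (-1, 3, 0, -1)ᵀ
v_2 = (1, 0, 0, 0)ᵀ

Let N = A − (2)·I. We want v_2 with N^2 v_2 = 0 but N^1 v_2 ≠ 0; then v_{j-1} := N · v_j for j = 2, …, 2.

Pick v_2 = (1, 0, 0, 0)ᵀ.
Then v_1 = N · v_2 = (-1, 3, 0, -1)ᵀ.

Sanity check: (A − (2)·I) v_1 = (0, 0, 0, 0)ᵀ = 0. ✓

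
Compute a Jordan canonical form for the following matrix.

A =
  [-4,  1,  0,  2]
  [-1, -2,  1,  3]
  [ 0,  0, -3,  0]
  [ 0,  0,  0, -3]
J_3(-3) ⊕ J_1(-3)

The characteristic polynomial is
  det(x·I − A) = x^4 + 12*x^3 + 54*x^2 + 108*x + 81 = (x + 3)^4

Eigenvalues and multiplicities (the geometric multiplicity of λ is n − rank(A − λI), which equals the number of Jordan blocks for λ):
  λ = -3: algebraic multiplicity = 4, geometric multiplicity = 2

Determining the block sizes for each eigenvalue:
  λ = -3: with am = 4 and gm = 2, the partition is not yet determined (e.g. several partitions of 4 into 2 parts exist). Let N = A − (-3)·I. Computing rank(N^1) = 2, rank(N^2) = 1, rank(N^3) = 0; the number of blocks of size ≥ j is rank(N^{j−1}) − rank(N^j), giving [2, 1, 1]. So we have 1 block(s) of size 3, 1 block(s) of size 1 → block sizes [3, 1]

Assembling the blocks gives a Jordan form
J =
  [-3,  1,  0,  0]
  [ 0, -3,  1,  0]
  [ 0,  0, -3,  0]
  [ 0,  0,  0, -3]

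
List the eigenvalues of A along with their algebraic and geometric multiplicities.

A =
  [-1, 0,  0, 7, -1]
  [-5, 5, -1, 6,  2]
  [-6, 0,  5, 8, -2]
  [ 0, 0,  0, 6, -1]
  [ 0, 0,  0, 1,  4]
λ = -1: alg = 1, geom = 1; λ = 5: alg = 4, geom = 2

Step 1 — factor the characteristic polynomial to read off the algebraic multiplicities:
  χ_A(x) = (x - 5)^4*(x + 1)

Step 2 — compute geometric multiplicities via the rank-nullity identity g(λ) = n − rank(A − λI):
  rank(A − (-1)·I) = 4, so dim ker(A − (-1)·I) = n − 4 = 1
  rank(A − (5)·I) = 3, so dim ker(A − (5)·I) = n − 3 = 2

Summary:
  λ = -1: algebraic multiplicity = 1, geometric multiplicity = 1
  λ = 5: algebraic multiplicity = 4, geometric multiplicity = 2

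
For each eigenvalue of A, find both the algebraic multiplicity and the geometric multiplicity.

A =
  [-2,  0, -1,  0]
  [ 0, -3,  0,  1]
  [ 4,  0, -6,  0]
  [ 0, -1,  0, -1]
λ = -4: alg = 2, geom = 1; λ = -2: alg = 2, geom = 1

Step 1 — factor the characteristic polynomial to read off the algebraic multiplicities:
  χ_A(x) = (x + 2)^2*(x + 4)^2

Step 2 — compute geometric multiplicities via the rank-nullity identity g(λ) = n − rank(A − λI):
  rank(A − (-4)·I) = 3, so dim ker(A − (-4)·I) = n − 3 = 1
  rank(A − (-2)·I) = 3, so dim ker(A − (-2)·I) = n − 3 = 1

Summary:
  λ = -4: algebraic multiplicity = 2, geometric multiplicity = 1
  λ = -2: algebraic multiplicity = 2, geometric multiplicity = 1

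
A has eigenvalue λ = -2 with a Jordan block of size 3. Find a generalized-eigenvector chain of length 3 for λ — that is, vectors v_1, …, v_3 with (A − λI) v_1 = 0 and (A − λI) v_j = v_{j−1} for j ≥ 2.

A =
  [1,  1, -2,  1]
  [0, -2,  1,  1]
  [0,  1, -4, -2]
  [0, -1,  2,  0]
A Jordan chain for λ = -2 of length 3:
v_1 = (1, 0, 1, -1)ᵀ
v_2 = (-2, 1, -2, 2)ᵀ
v_3 = (0, 0, 1, 0)ᵀ

Let N = A − (-2)·I. We want v_3 with N^3 v_3 = 0 but N^2 v_3 ≠ 0; then v_{j-1} := N · v_j for j = 3, …, 2.

Pick v_3 = (0, 0, 1, 0)ᵀ.
Then v_2 = N · v_3 = (-2, 1, -2, 2)ᵀ.
Then v_1 = N · v_2 = (1, 0, 1, -1)ᵀ.

Sanity check: (A − (-2)·I) v_1 = (0, 0, 0, 0)ᵀ = 0. ✓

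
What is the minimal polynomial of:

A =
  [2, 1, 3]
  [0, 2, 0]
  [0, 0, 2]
x^2 - 4*x + 4

The characteristic polynomial is χ_A(x) = (x - 2)^3, so the eigenvalues are known. The minimal polynomial is
  m_A(x) = Π_λ (x − λ)^{k_λ}
where k_λ is the size of the *largest* Jordan block for λ (equivalently, the smallest k with (A − λI)^k v = 0 for every generalised eigenvector v of λ).

  λ = 2: largest Jordan block has size 2, contributing (x − 2)^2

So m_A(x) = (x - 2)^2 = x^2 - 4*x + 4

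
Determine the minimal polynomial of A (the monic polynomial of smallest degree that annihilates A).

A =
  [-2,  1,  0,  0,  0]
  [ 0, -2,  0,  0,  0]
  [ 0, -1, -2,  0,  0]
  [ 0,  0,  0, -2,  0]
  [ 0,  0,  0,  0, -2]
x^2 + 4*x + 4

The characteristic polynomial is χ_A(x) = (x + 2)^5, so the eigenvalues are known. The minimal polynomial is
  m_A(x) = Π_λ (x − λ)^{k_λ}
where k_λ is the size of the *largest* Jordan block for λ (equivalently, the smallest k with (A − λI)^k v = 0 for every generalised eigenvector v of λ).

  λ = -2: largest Jordan block has size 2, contributing (x + 2)^2

So m_A(x) = (x + 2)^2 = x^2 + 4*x + 4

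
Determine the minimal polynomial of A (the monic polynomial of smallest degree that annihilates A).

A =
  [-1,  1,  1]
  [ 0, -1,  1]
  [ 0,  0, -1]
x^3 + 3*x^2 + 3*x + 1

The characteristic polynomial is χ_A(x) = (x + 1)^3, so the eigenvalues are known. The minimal polynomial is
  m_A(x) = Π_λ (x − λ)^{k_λ}
where k_λ is the size of the *largest* Jordan block for λ (equivalently, the smallest k with (A − λI)^k v = 0 for every generalised eigenvector v of λ).

  λ = -1: largest Jordan block has size 3, contributing (x + 1)^3

So m_A(x) = (x + 1)^3 = x^3 + 3*x^2 + 3*x + 1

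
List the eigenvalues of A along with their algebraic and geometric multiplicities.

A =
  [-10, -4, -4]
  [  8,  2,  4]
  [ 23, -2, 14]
λ = -2: alg = 1, geom = 1; λ = 4: alg = 2, geom = 1

Step 1 — factor the characteristic polynomial to read off the algebraic multiplicities:
  χ_A(x) = (x - 4)^2*(x + 2)

Step 2 — compute geometric multiplicities via the rank-nullity identity g(λ) = n − rank(A − λI):
  rank(A − (-2)·I) = 2, so dim ker(A − (-2)·I) = n − 2 = 1
  rank(A − (4)·I) = 2, so dim ker(A − (4)·I) = n − 2 = 1

Summary:
  λ = -2: algebraic multiplicity = 1, geometric multiplicity = 1
  λ = 4: algebraic multiplicity = 2, geometric multiplicity = 1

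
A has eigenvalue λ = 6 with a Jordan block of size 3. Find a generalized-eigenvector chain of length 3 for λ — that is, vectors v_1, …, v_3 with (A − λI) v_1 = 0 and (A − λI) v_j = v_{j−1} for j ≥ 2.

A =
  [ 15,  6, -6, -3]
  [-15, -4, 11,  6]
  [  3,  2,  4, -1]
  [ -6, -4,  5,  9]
A Jordan chain for λ = 6 of length 3:
v_1 = (-9, 12, -3, 3)ᵀ
v_2 = (9, -15, 3, -6)ᵀ
v_3 = (1, 0, 0, 0)ᵀ

Let N = A − (6)·I. We want v_3 with N^3 v_3 = 0 but N^2 v_3 ≠ 0; then v_{j-1} := N · v_j for j = 3, …, 2.

Pick v_3 = (1, 0, 0, 0)ᵀ.
Then v_2 = N · v_3 = (9, -15, 3, -6)ᵀ.
Then v_1 = N · v_2 = (-9, 12, -3, 3)ᵀ.

Sanity check: (A − (6)·I) v_1 = (0, 0, 0, 0)ᵀ = 0. ✓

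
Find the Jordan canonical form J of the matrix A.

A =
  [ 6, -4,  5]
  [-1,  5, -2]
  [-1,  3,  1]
J_3(4)

The characteristic polynomial is
  det(x·I − A) = x^3 - 12*x^2 + 48*x - 64 = (x - 4)^3

Eigenvalues and multiplicities (the geometric multiplicity of λ is n − rank(A − λI), which equals the number of Jordan blocks for λ):
  λ = 4: algebraic multiplicity = 3, geometric multiplicity = 1

Determining the block sizes for each eigenvalue:
  λ = 4: one block (gm = 1), so the single block has size am = 3 → block sizes [3]

Assembling the blocks gives a Jordan form
J =
  [4, 1, 0]
  [0, 4, 1]
  [0, 0, 4]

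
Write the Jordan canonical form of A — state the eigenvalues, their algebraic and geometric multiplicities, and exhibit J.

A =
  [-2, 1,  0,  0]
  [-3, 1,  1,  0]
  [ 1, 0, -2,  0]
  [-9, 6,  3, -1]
J_3(-1) ⊕ J_1(-1)

The characteristic polynomial is
  det(x·I − A) = x^4 + 4*x^3 + 6*x^2 + 4*x + 1 = (x + 1)^4

Eigenvalues and multiplicities (the geometric multiplicity of λ is n − rank(A − λI), which equals the number of Jordan blocks for λ):
  λ = -1: algebraic multiplicity = 4, geometric multiplicity = 2

Determining the block sizes for each eigenvalue:
  λ = -1: with am = 4 and gm = 2, the partition is not yet determined (e.g. several partitions of 4 into 2 parts exist). Let N = A − (-1)·I. Computing rank(N^1) = 2, rank(N^2) = 1, rank(N^3) = 0; the number of blocks of size ≥ j is rank(N^{j−1}) − rank(N^j), giving [2, 1, 1]. So we have 1 block(s) of size 3, 1 block(s) of size 1 → block sizes [3, 1]

Assembling the blocks gives a Jordan form
J =
  [-1,  1,  0,  0]
  [ 0, -1,  1,  0]
  [ 0,  0, -1,  0]
  [ 0,  0,  0, -1]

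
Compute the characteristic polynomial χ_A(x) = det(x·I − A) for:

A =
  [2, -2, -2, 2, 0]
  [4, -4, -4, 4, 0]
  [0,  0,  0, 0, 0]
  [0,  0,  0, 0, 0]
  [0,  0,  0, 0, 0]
x^5 + 2*x^4

Expanding det(x·I − A) (e.g. by cofactor expansion or by noting that A is similar to its Jordan form J, which has the same characteristic polynomial as A) gives
  χ_A(x) = x^5 + 2*x^4
which factors as x^4*(x + 2). The eigenvalues (with algebraic multiplicities) are λ = -2 with multiplicity 1, λ = 0 with multiplicity 4.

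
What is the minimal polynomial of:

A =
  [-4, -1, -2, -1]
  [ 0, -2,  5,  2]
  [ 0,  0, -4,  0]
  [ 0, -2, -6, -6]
x^3 + 12*x^2 + 48*x + 64

The characteristic polynomial is χ_A(x) = (x + 4)^4, so the eigenvalues are known. The minimal polynomial is
  m_A(x) = Π_λ (x − λ)^{k_λ}
where k_λ is the size of the *largest* Jordan block for λ (equivalently, the smallest k with (A − λI)^k v = 0 for every generalised eigenvector v of λ).

  λ = -4: largest Jordan block has size 3, contributing (x + 4)^3

So m_A(x) = (x + 4)^3 = x^3 + 12*x^2 + 48*x + 64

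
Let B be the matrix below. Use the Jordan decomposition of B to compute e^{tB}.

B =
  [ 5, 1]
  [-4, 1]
e^{tB} =
  [2*t*exp(3*t) + exp(3*t), t*exp(3*t)]
  [-4*t*exp(3*t), -2*t*exp(3*t) + exp(3*t)]

Strategy: write B = P · J · P⁻¹ where J is a Jordan canonical form, so e^{tB} = P · e^{tJ} · P⁻¹, and e^{tJ} can be computed block-by-block.

B has Jordan form
J =
  [3, 1]
  [0, 3]
(up to reordering of blocks).

Per-block formulas:
  For a 2×2 Jordan block J_2(3): exp(t · J_2(3)) = e^(3t)·(I + t·N), where N is the 2×2 nilpotent shift.

After assembling e^{tJ} and conjugating by P, we get:

e^{tB} =
  [2*t*exp(3*t) + exp(3*t), t*exp(3*t)]
  [-4*t*exp(3*t), -2*t*exp(3*t) + exp(3*t)]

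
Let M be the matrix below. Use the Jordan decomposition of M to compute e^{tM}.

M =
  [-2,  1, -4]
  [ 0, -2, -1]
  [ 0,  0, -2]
e^{tM} =
  [exp(-2*t), t*exp(-2*t), -t^2*exp(-2*t)/2 - 4*t*exp(-2*t)]
  [0, exp(-2*t), -t*exp(-2*t)]
  [0, 0, exp(-2*t)]

Strategy: write M = P · J · P⁻¹ where J is a Jordan canonical form, so e^{tM} = P · e^{tJ} · P⁻¹, and e^{tJ} can be computed block-by-block.

M has Jordan form
J =
  [-2,  1,  0]
  [ 0, -2,  1]
  [ 0,  0, -2]
(up to reordering of blocks).

Per-block formulas:
  For a 3×3 Jordan block J_3(-2): exp(t · J_3(-2)) = e^(-2t)·(I + t·N + (t^2/2)·N^2), where N is the 3×3 nilpotent shift.

After assembling e^{tJ} and conjugating by P, we get:

e^{tM} =
  [exp(-2*t), t*exp(-2*t), -t^2*exp(-2*t)/2 - 4*t*exp(-2*t)]
  [0, exp(-2*t), -t*exp(-2*t)]
  [0, 0, exp(-2*t)]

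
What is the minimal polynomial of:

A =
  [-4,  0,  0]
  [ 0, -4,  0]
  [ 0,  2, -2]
x^2 + 6*x + 8

The characteristic polynomial is χ_A(x) = (x + 2)*(x + 4)^2, so the eigenvalues are known. The minimal polynomial is
  m_A(x) = Π_λ (x − λ)^{k_λ}
where k_λ is the size of the *largest* Jordan block for λ (equivalently, the smallest k with (A − λI)^k v = 0 for every generalised eigenvector v of λ).

  λ = -4: largest Jordan block has size 1, contributing (x + 4)
  λ = -2: largest Jordan block has size 1, contributing (x + 2)

So m_A(x) = (x + 2)*(x + 4) = x^2 + 6*x + 8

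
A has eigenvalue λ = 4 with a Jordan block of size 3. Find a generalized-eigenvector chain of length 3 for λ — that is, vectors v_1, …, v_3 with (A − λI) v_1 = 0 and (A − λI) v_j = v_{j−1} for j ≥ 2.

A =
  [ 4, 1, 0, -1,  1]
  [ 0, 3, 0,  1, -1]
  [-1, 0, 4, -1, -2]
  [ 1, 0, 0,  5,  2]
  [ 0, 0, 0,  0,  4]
A Jordan chain for λ = 4 of length 3:
v_1 = (-1, 1, -1, 1, 0)ᵀ
v_2 = (0, 0, -1, 1, 0)ᵀ
v_3 = (1, 0, 0, 0, 0)ᵀ

Let N = A − (4)·I. We want v_3 with N^3 v_3 = 0 but N^2 v_3 ≠ 0; then v_{j-1} := N · v_j for j = 3, …, 2.

Pick v_3 = (1, 0, 0, 0, 0)ᵀ.
Then v_2 = N · v_3 = (0, 0, -1, 1, 0)ᵀ.
Then v_1 = N · v_2 = (-1, 1, -1, 1, 0)ᵀ.

Sanity check: (A − (4)·I) v_1 = (0, 0, 0, 0, 0)ᵀ = 0. ✓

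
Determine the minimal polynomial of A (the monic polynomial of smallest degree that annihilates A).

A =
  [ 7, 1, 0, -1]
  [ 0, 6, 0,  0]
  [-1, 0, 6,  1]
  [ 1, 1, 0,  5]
x^2 - 12*x + 36

The characteristic polynomial is χ_A(x) = (x - 6)^4, so the eigenvalues are known. The minimal polynomial is
  m_A(x) = Π_λ (x − λ)^{k_λ}
where k_λ is the size of the *largest* Jordan block for λ (equivalently, the smallest k with (A − λI)^k v = 0 for every generalised eigenvector v of λ).

  λ = 6: largest Jordan block has size 2, contributing (x − 6)^2

So m_A(x) = (x - 6)^2 = x^2 - 12*x + 36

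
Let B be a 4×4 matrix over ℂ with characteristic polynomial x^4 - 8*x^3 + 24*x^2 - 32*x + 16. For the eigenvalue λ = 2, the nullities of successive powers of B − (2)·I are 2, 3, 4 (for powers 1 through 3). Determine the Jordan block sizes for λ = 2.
Block sizes for λ = 2: [3, 1]

From the dimensions of kernels of powers, the number of Jordan blocks of size at least j is d_j − d_{j−1} where d_j = dim ker(N^j) (with d_0 = 0). Computing the differences gives [2, 1, 1].
The number of blocks of size exactly k is (#blocks of size ≥ k) − (#blocks of size ≥ k + 1), so the partition is: 1 block(s) of size 1, 1 block(s) of size 3.
In nonincreasing order the block sizes are [3, 1].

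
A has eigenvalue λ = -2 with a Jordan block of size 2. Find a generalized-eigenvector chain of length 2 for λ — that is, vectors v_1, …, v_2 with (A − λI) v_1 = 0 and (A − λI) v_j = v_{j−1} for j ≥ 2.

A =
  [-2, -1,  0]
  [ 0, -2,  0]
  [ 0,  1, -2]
A Jordan chain for λ = -2 of length 2:
v_1 = (-1, 0, 1)ᵀ
v_2 = (0, 1, 0)ᵀ

Let N = A − (-2)·I. We want v_2 with N^2 v_2 = 0 but N^1 v_2 ≠ 0; then v_{j-1} := N · v_j for j = 2, …, 2.

Pick v_2 = (0, 1, 0)ᵀ.
Then v_1 = N · v_2 = (-1, 0, 1)ᵀ.

Sanity check: (A − (-2)·I) v_1 = (0, 0, 0)ᵀ = 0. ✓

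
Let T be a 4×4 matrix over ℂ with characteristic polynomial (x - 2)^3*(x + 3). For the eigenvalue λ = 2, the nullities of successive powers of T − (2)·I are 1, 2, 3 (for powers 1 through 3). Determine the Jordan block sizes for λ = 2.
Block sizes for λ = 2: [3]

From the dimensions of kernels of powers, the number of Jordan blocks of size at least j is d_j − d_{j−1} where d_j = dim ker(N^j) (with d_0 = 0). Computing the differences gives [1, 1, 1].
The number of blocks of size exactly k is (#blocks of size ≥ k) − (#blocks of size ≥ k + 1), so the partition is: 1 block(s) of size 3.
In nonincreasing order the block sizes are [3].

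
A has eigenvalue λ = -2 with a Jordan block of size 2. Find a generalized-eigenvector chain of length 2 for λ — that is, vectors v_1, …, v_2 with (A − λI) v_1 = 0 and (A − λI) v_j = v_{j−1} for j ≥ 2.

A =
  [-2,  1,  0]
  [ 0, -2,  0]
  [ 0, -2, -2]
A Jordan chain for λ = -2 of length 2:
v_1 = (1, 0, -2)ᵀ
v_2 = (0, 1, 0)ᵀ

Let N = A − (-2)·I. We want v_2 with N^2 v_2 = 0 but N^1 v_2 ≠ 0; then v_{j-1} := N · v_j for j = 2, …, 2.

Pick v_2 = (0, 1, 0)ᵀ.
Then v_1 = N · v_2 = (1, 0, -2)ᵀ.

Sanity check: (A − (-2)·I) v_1 = (0, 0, 0)ᵀ = 0. ✓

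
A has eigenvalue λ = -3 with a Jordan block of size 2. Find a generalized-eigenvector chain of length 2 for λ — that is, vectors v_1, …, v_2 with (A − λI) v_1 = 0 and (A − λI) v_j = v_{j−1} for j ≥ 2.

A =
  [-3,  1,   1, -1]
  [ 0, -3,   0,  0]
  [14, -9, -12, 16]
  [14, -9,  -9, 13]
A Jordan chain for λ = -3 of length 2:
v_1 = (2, 0, -4, -4)ᵀ
v_2 = (1, 2, 0, 0)ᵀ

Let N = A − (-3)·I. We want v_2 with N^2 v_2 = 0 but N^1 v_2 ≠ 0; then v_{j-1} := N · v_j for j = 2, …, 2.

Pick v_2 = (1, 2, 0, 0)ᵀ.
Then v_1 = N · v_2 = (2, 0, -4, -4)ᵀ.

Sanity check: (A − (-3)·I) v_1 = (0, 0, 0, 0)ᵀ = 0. ✓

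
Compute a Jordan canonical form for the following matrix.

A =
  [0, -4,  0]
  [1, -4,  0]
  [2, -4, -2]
J_2(-2) ⊕ J_1(-2)

The characteristic polynomial is
  det(x·I − A) = x^3 + 6*x^2 + 12*x + 8 = (x + 2)^3

Eigenvalues and multiplicities (the geometric multiplicity of λ is n − rank(A − λI), which equals the number of Jordan blocks for λ):
  λ = -2: algebraic multiplicity = 3, geometric multiplicity = 2

Determining the block sizes for each eigenvalue:
  λ = -2: 2 blocks summing to 3 forces exactly one block of size 2 and the rest size 1 → block sizes [2, 1]

Assembling the blocks gives a Jordan form
J =
  [-2,  1,  0]
  [ 0, -2,  0]
  [ 0,  0, -2]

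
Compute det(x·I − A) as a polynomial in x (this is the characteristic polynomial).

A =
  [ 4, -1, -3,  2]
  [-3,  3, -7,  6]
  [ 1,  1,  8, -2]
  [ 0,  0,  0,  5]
x^4 - 20*x^3 + 150*x^2 - 500*x + 625

Expanding det(x·I − A) (e.g. by cofactor expansion or by noting that A is similar to its Jordan form J, which has the same characteristic polynomial as A) gives
  χ_A(x) = x^4 - 20*x^3 + 150*x^2 - 500*x + 625
which factors as (x - 5)^4. The eigenvalues (with algebraic multiplicities) are λ = 5 with multiplicity 4.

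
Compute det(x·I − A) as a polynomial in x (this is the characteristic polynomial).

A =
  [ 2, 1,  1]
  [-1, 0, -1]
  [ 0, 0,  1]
x^3 - 3*x^2 + 3*x - 1

Expanding det(x·I − A) (e.g. by cofactor expansion or by noting that A is similar to its Jordan form J, which has the same characteristic polynomial as A) gives
  χ_A(x) = x^3 - 3*x^2 + 3*x - 1
which factors as (x - 1)^3. The eigenvalues (with algebraic multiplicities) are λ = 1 with multiplicity 3.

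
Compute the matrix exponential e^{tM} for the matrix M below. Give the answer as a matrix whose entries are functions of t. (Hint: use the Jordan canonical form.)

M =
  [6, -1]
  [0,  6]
e^{tM} =
  [exp(6*t), -t*exp(6*t)]
  [0, exp(6*t)]

Strategy: write M = P · J · P⁻¹ where J is a Jordan canonical form, so e^{tM} = P · e^{tJ} · P⁻¹, and e^{tJ} can be computed block-by-block.

M has Jordan form
J =
  [6, 1]
  [0, 6]
(up to reordering of blocks).

Per-block formulas:
  For a 2×2 Jordan block J_2(6): exp(t · J_2(6)) = e^(6t)·(I + t·N), where N is the 2×2 nilpotent shift.

After assembling e^{tJ} and conjugating by P, we get:

e^{tM} =
  [exp(6*t), -t*exp(6*t)]
  [0, exp(6*t)]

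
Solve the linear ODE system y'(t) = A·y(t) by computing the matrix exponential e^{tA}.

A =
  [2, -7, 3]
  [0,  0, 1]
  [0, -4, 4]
e^{tA} =
  [exp(2*t), t^2*exp(2*t) - 7*t*exp(2*t), -t^2*exp(2*t)/2 + 3*t*exp(2*t)]
  [0, -2*t*exp(2*t) + exp(2*t), t*exp(2*t)]
  [0, -4*t*exp(2*t), 2*t*exp(2*t) + exp(2*t)]

Strategy: write A = P · J · P⁻¹ where J is a Jordan canonical form, so e^{tA} = P · e^{tJ} · P⁻¹, and e^{tJ} can be computed block-by-block.

A has Jordan form
J =
  [2, 1, 0]
  [0, 2, 1]
  [0, 0, 2]
(up to reordering of blocks).

Per-block formulas:
  For a 3×3 Jordan block J_3(2): exp(t · J_3(2)) = e^(2t)·(I + t·N + (t^2/2)·N^2), where N is the 3×3 nilpotent shift.

After assembling e^{tJ} and conjugating by P, we get:

e^{tA} =
  [exp(2*t), t^2*exp(2*t) - 7*t*exp(2*t), -t^2*exp(2*t)/2 + 3*t*exp(2*t)]
  [0, -2*t*exp(2*t) + exp(2*t), t*exp(2*t)]
  [0, -4*t*exp(2*t), 2*t*exp(2*t) + exp(2*t)]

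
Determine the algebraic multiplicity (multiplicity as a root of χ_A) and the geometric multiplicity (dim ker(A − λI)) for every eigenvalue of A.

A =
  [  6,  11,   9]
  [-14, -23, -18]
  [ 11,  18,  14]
λ = -1: alg = 3, geom = 1

Step 1 — factor the characteristic polynomial to read off the algebraic multiplicities:
  χ_A(x) = (x + 1)^3

Step 2 — compute geometric multiplicities via the rank-nullity identity g(λ) = n − rank(A − λI):
  rank(A − (-1)·I) = 2, so dim ker(A − (-1)·I) = n − 2 = 1

Summary:
  λ = -1: algebraic multiplicity = 3, geometric multiplicity = 1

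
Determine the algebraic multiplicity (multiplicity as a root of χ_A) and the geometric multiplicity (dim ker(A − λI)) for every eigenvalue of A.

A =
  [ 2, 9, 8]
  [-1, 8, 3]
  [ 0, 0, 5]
λ = 5: alg = 3, geom = 1

Step 1 — factor the characteristic polynomial to read off the algebraic multiplicities:
  χ_A(x) = (x - 5)^3

Step 2 — compute geometric multiplicities via the rank-nullity identity g(λ) = n − rank(A − λI):
  rank(A − (5)·I) = 2, so dim ker(A − (5)·I) = n − 2 = 1

Summary:
  λ = 5: algebraic multiplicity = 3, geometric multiplicity = 1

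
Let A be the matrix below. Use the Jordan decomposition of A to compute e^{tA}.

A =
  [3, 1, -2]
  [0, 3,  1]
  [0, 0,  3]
e^{tA} =
  [exp(3*t), t*exp(3*t), t^2*exp(3*t)/2 - 2*t*exp(3*t)]
  [0, exp(3*t), t*exp(3*t)]
  [0, 0, exp(3*t)]

Strategy: write A = P · J · P⁻¹ where J is a Jordan canonical form, so e^{tA} = P · e^{tJ} · P⁻¹, and e^{tJ} can be computed block-by-block.

A has Jordan form
J =
  [3, 1, 0]
  [0, 3, 1]
  [0, 0, 3]
(up to reordering of blocks).

Per-block formulas:
  For a 3×3 Jordan block J_3(3): exp(t · J_3(3)) = e^(3t)·(I + t·N + (t^2/2)·N^2), where N is the 3×3 nilpotent shift.

After assembling e^{tJ} and conjugating by P, we get:

e^{tA} =
  [exp(3*t), t*exp(3*t), t^2*exp(3*t)/2 - 2*t*exp(3*t)]
  [0, exp(3*t), t*exp(3*t)]
  [0, 0, exp(3*t)]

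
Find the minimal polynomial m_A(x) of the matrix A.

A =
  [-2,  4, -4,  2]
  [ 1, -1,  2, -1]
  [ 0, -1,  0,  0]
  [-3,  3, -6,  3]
x^3

The characteristic polynomial is χ_A(x) = x^4, so the eigenvalues are known. The minimal polynomial is
  m_A(x) = Π_λ (x − λ)^{k_λ}
where k_λ is the size of the *largest* Jordan block for λ (equivalently, the smallest k with (A − λI)^k v = 0 for every generalised eigenvector v of λ).

  λ = 0: largest Jordan block has size 3, contributing (x − 0)^3

So m_A(x) = x^3 = x^3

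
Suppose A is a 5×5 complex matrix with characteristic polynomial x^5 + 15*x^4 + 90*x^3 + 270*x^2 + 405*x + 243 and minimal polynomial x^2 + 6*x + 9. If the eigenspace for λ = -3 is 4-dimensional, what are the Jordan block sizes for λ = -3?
Block sizes for λ = -3: [2, 1, 1, 1]

Step 1 — from the characteristic polynomial, algebraic multiplicity of λ = -3 is 5. From dim ker(A − (-3)·I) = 4, there are exactly 4 Jordan blocks for λ = -3.
Step 2 — from the minimal polynomial, the factor (x + 3)^2 tells us the largest block for λ = -3 has size 2.
Step 3 — with total size 5, 4 blocks, and largest block 2, the block sizes (in nonincreasing order) are [2, 1, 1, 1].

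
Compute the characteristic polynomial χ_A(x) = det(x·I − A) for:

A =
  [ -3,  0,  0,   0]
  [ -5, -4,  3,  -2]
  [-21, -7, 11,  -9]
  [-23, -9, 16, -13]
x^4 + 9*x^3 + 30*x^2 + 44*x + 24

Expanding det(x·I − A) (e.g. by cofactor expansion or by noting that A is similar to its Jordan form J, which has the same characteristic polynomial as A) gives
  χ_A(x) = x^4 + 9*x^3 + 30*x^2 + 44*x + 24
which factors as (x + 2)^3*(x + 3). The eigenvalues (with algebraic multiplicities) are λ = -3 with multiplicity 1, λ = -2 with multiplicity 3.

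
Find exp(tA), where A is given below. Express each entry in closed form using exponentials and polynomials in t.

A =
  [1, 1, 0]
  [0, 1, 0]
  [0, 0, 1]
e^{tA} =
  [exp(t), t*exp(t), 0]
  [0, exp(t), 0]
  [0, 0, exp(t)]

Strategy: write A = P · J · P⁻¹ where J is a Jordan canonical form, so e^{tA} = P · e^{tJ} · P⁻¹, and e^{tJ} can be computed block-by-block.

A has Jordan form
J =
  [1, 1, 0]
  [0, 1, 0]
  [0, 0, 1]
(up to reordering of blocks).

Per-block formulas:
  For a 1×1 block at λ = 1: exp(t · [1]) = [e^(1t)].
  For a 2×2 Jordan block J_2(1): exp(t · J_2(1)) = e^(1t)·(I + t·N), where N is the 2×2 nilpotent shift.

After assembling e^{tJ} and conjugating by P, we get:

e^{tA} =
  [exp(t), t*exp(t), 0]
  [0, exp(t), 0]
  [0, 0, exp(t)]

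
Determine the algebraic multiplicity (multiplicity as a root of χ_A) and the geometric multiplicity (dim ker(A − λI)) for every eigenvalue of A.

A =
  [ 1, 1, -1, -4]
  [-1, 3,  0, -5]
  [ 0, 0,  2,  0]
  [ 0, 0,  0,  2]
λ = 2: alg = 4, geom = 2

Step 1 — factor the characteristic polynomial to read off the algebraic multiplicities:
  χ_A(x) = (x - 2)^4

Step 2 — compute geometric multiplicities via the rank-nullity identity g(λ) = n − rank(A − λI):
  rank(A − (2)·I) = 2, so dim ker(A − (2)·I) = n − 2 = 2

Summary:
  λ = 2: algebraic multiplicity = 4, geometric multiplicity = 2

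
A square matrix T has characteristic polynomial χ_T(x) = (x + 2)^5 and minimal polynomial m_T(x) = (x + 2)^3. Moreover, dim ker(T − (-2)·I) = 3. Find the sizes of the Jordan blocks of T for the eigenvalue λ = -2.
Block sizes for λ = -2: [3, 1, 1]

Step 1 — from the characteristic polynomial, algebraic multiplicity of λ = -2 is 5. From dim ker(T − (-2)·I) = 3, there are exactly 3 Jordan blocks for λ = -2.
Step 2 — from the minimal polynomial, the factor (x + 2)^3 tells us the largest block for λ = -2 has size 3.
Step 3 — with total size 5, 3 blocks, and largest block 3, the block sizes (in nonincreasing order) are [3, 1, 1].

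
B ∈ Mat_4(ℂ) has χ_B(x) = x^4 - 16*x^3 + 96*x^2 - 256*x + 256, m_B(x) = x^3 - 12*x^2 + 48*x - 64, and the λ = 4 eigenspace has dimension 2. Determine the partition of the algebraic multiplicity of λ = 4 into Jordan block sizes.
Block sizes for λ = 4: [3, 1]

Step 1 — from the characteristic polynomial, algebraic multiplicity of λ = 4 is 4. From dim ker(B − (4)·I) = 2, there are exactly 2 Jordan blocks for λ = 4.
Step 2 — from the minimal polynomial, the factor (x − 4)^3 tells us the largest block for λ = 4 has size 3.
Step 3 — with total size 4, 2 blocks, and largest block 3, the block sizes (in nonincreasing order) are [3, 1].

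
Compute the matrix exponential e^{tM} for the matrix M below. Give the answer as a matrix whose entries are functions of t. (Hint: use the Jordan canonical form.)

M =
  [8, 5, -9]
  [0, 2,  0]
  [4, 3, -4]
e^{tM} =
  [6*t*exp(2*t) + exp(2*t), 3*t^2*exp(2*t)/2 + 5*t*exp(2*t), -9*t*exp(2*t)]
  [0, exp(2*t), 0]
  [4*t*exp(2*t), t^2*exp(2*t) + 3*t*exp(2*t), -6*t*exp(2*t) + exp(2*t)]

Strategy: write M = P · J · P⁻¹ where J is a Jordan canonical form, so e^{tM} = P · e^{tJ} · P⁻¹, and e^{tJ} can be computed block-by-block.

M has Jordan form
J =
  [2, 1, 0]
  [0, 2, 1]
  [0, 0, 2]
(up to reordering of blocks).

Per-block formulas:
  For a 3×3 Jordan block J_3(2): exp(t · J_3(2)) = e^(2t)·(I + t·N + (t^2/2)·N^2), where N is the 3×3 nilpotent shift.

After assembling e^{tJ} and conjugating by P, we get:

e^{tM} =
  [6*t*exp(2*t) + exp(2*t), 3*t^2*exp(2*t)/2 + 5*t*exp(2*t), -9*t*exp(2*t)]
  [0, exp(2*t), 0]
  [4*t*exp(2*t), t^2*exp(2*t) + 3*t*exp(2*t), -6*t*exp(2*t) + exp(2*t)]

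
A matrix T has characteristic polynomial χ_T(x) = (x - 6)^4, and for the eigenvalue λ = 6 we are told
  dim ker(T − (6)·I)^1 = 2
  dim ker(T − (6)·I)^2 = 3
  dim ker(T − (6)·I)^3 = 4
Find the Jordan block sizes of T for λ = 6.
Block sizes for λ = 6: [3, 1]

From the dimensions of kernels of powers, the number of Jordan blocks of size at least j is d_j − d_{j−1} where d_j = dim ker(N^j) (with d_0 = 0). Computing the differences gives [2, 1, 1].
The number of blocks of size exactly k is (#blocks of size ≥ k) − (#blocks of size ≥ k + 1), so the partition is: 1 block(s) of size 1, 1 block(s) of size 3.
In nonincreasing order the block sizes are [3, 1].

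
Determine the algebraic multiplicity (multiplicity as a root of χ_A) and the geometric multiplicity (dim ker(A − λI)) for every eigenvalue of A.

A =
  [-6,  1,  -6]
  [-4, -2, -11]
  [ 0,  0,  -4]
λ = -4: alg = 3, geom = 1

Step 1 — factor the characteristic polynomial to read off the algebraic multiplicities:
  χ_A(x) = (x + 4)^3

Step 2 — compute geometric multiplicities via the rank-nullity identity g(λ) = n − rank(A − λI):
  rank(A − (-4)·I) = 2, so dim ker(A − (-4)·I) = n − 2 = 1

Summary:
  λ = -4: algebraic multiplicity = 3, geometric multiplicity = 1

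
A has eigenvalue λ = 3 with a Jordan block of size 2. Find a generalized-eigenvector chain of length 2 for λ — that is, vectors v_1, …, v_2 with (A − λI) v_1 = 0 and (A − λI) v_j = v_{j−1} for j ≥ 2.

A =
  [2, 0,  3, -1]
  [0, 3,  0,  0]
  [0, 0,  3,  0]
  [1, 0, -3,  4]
A Jordan chain for λ = 3 of length 2:
v_1 = (-1, 0, 0, 1)ᵀ
v_2 = (1, 0, 0, 0)ᵀ

Let N = A − (3)·I. We want v_2 with N^2 v_2 = 0 but N^1 v_2 ≠ 0; then v_{j-1} := N · v_j for j = 2, …, 2.

Pick v_2 = (1, 0, 0, 0)ᵀ.
Then v_1 = N · v_2 = (-1, 0, 0, 1)ᵀ.

Sanity check: (A − (3)·I) v_1 = (0, 0, 0, 0)ᵀ = 0. ✓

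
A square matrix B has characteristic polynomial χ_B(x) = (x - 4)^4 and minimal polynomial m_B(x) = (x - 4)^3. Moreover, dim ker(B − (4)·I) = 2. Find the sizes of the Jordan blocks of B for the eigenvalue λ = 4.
Block sizes for λ = 4: [3, 1]

Step 1 — from the characteristic polynomial, algebraic multiplicity of λ = 4 is 4. From dim ker(B − (4)·I) = 2, there are exactly 2 Jordan blocks for λ = 4.
Step 2 — from the minimal polynomial, the factor (x − 4)^3 tells us the largest block for λ = 4 has size 3.
Step 3 — with total size 4, 2 blocks, and largest block 3, the block sizes (in nonincreasing order) are [3, 1].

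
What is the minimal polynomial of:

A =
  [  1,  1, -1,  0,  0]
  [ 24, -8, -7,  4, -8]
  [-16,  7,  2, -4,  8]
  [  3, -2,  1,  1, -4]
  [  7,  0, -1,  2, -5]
x^4 + 8*x^3 + 22*x^2 + 24*x + 9

The characteristic polynomial is χ_A(x) = (x + 1)^3*(x + 3)^2, so the eigenvalues are known. The minimal polynomial is
  m_A(x) = Π_λ (x − λ)^{k_λ}
where k_λ is the size of the *largest* Jordan block for λ (equivalently, the smallest k with (A − λI)^k v = 0 for every generalised eigenvector v of λ).

  λ = -3: largest Jordan block has size 2, contributing (x + 3)^2
  λ = -1: largest Jordan block has size 2, contributing (x + 1)^2

So m_A(x) = (x + 1)^2*(x + 3)^2 = x^4 + 8*x^3 + 22*x^2 + 24*x + 9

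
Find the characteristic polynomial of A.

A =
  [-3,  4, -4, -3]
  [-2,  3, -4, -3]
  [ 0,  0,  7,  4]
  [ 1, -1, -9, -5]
x^4 - 2*x^3 + 2*x - 1

Expanding det(x·I − A) (e.g. by cofactor expansion or by noting that A is similar to its Jordan form J, which has the same characteristic polynomial as A) gives
  χ_A(x) = x^4 - 2*x^3 + 2*x - 1
which factors as (x - 1)^3*(x + 1). The eigenvalues (with algebraic multiplicities) are λ = -1 with multiplicity 1, λ = 1 with multiplicity 3.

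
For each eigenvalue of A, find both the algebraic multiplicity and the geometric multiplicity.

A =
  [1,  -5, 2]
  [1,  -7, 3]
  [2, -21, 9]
λ = 1: alg = 3, geom = 1

Step 1 — factor the characteristic polynomial to read off the algebraic multiplicities:
  χ_A(x) = (x - 1)^3

Step 2 — compute geometric multiplicities via the rank-nullity identity g(λ) = n − rank(A − λI):
  rank(A − (1)·I) = 2, so dim ker(A − (1)·I) = n − 2 = 1

Summary:
  λ = 1: algebraic multiplicity = 3, geometric multiplicity = 1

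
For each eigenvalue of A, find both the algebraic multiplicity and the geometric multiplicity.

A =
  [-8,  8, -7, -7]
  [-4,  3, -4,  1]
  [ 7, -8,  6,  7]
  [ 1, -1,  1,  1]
λ = -1: alg = 2, geom = 1; λ = 2: alg = 2, geom = 1

Step 1 — factor the characteristic polynomial to read off the algebraic multiplicities:
  χ_A(x) = (x - 2)^2*(x + 1)^2

Step 2 — compute geometric multiplicities via the rank-nullity identity g(λ) = n − rank(A − λI):
  rank(A − (-1)·I) = 3, so dim ker(A − (-1)·I) = n − 3 = 1
  rank(A − (2)·I) = 3, so dim ker(A − (2)·I) = n − 3 = 1

Summary:
  λ = -1: algebraic multiplicity = 2, geometric multiplicity = 1
  λ = 2: algebraic multiplicity = 2, geometric multiplicity = 1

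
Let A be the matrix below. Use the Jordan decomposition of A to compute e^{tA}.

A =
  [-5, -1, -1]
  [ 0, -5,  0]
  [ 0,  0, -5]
e^{tA} =
  [exp(-5*t), -t*exp(-5*t), -t*exp(-5*t)]
  [0, exp(-5*t), 0]
  [0, 0, exp(-5*t)]

Strategy: write A = P · J · P⁻¹ where J is a Jordan canonical form, so e^{tA} = P · e^{tJ} · P⁻¹, and e^{tJ} can be computed block-by-block.

A has Jordan form
J =
  [-5,  1,  0]
  [ 0, -5,  0]
  [ 0,  0, -5]
(up to reordering of blocks).

Per-block formulas:
  For a 2×2 Jordan block J_2(-5): exp(t · J_2(-5)) = e^(-5t)·(I + t·N), where N is the 2×2 nilpotent shift.
  For a 1×1 block at λ = -5: exp(t · [-5]) = [e^(-5t)].

After assembling e^{tJ} and conjugating by P, we get:

e^{tA} =
  [exp(-5*t), -t*exp(-5*t), -t*exp(-5*t)]
  [0, exp(-5*t), 0]
  [0, 0, exp(-5*t)]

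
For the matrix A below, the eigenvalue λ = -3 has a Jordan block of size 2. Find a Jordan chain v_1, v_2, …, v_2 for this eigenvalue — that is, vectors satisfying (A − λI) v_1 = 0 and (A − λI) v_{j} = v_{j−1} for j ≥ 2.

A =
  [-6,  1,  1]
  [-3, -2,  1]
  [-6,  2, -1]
A Jordan chain for λ = -3 of length 2:
v_1 = (-3, -3, -6)ᵀ
v_2 = (1, 0, 0)ᵀ

Let N = A − (-3)·I. We want v_2 with N^2 v_2 = 0 but N^1 v_2 ≠ 0; then v_{j-1} := N · v_j for j = 2, …, 2.

Pick v_2 = (1, 0, 0)ᵀ.
Then v_1 = N · v_2 = (-3, -3, -6)ᵀ.

Sanity check: (A − (-3)·I) v_1 = (0, 0, 0)ᵀ = 0. ✓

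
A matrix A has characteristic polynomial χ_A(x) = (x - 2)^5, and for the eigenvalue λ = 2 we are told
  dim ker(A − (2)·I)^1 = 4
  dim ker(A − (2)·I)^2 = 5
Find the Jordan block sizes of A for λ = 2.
Block sizes for λ = 2: [2, 1, 1, 1]

From the dimensions of kernels of powers, the number of Jordan blocks of size at least j is d_j − d_{j−1} where d_j = dim ker(N^j) (with d_0 = 0). Computing the differences gives [4, 1].
The number of blocks of size exactly k is (#blocks of size ≥ k) − (#blocks of size ≥ k + 1), so the partition is: 3 block(s) of size 1, 1 block(s) of size 2.
In nonincreasing order the block sizes are [2, 1, 1, 1].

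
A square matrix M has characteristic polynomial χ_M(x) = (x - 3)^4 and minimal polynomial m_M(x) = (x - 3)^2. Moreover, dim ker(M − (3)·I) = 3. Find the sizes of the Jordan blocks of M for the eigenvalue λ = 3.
Block sizes for λ = 3: [2, 1, 1]

Step 1 — from the characteristic polynomial, algebraic multiplicity of λ = 3 is 4. From dim ker(M − (3)·I) = 3, there are exactly 3 Jordan blocks for λ = 3.
Step 2 — from the minimal polynomial, the factor (x − 3)^2 tells us the largest block for λ = 3 has size 2.
Step 3 — with total size 4, 3 blocks, and largest block 2, the block sizes (in nonincreasing order) are [2, 1, 1].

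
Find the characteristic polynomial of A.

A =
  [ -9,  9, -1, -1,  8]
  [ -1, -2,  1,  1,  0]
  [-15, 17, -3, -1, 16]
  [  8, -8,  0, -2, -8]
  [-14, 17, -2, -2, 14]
x^5 + 2*x^4 - 24*x^3 - 112*x^2 - 176*x - 96

Expanding det(x·I − A) (e.g. by cofactor expansion or by noting that A is similar to its Jordan form J, which has the same characteristic polynomial as A) gives
  χ_A(x) = x^5 + 2*x^4 - 24*x^3 - 112*x^2 - 176*x - 96
which factors as (x - 6)*(x + 2)^4. The eigenvalues (with algebraic multiplicities) are λ = -2 with multiplicity 4, λ = 6 with multiplicity 1.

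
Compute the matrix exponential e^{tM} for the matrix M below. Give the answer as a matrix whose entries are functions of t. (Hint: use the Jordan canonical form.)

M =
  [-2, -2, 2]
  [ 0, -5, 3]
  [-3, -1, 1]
e^{tM} =
  [-3*t^2*exp(-2*t) + exp(-2*t), 2*t^2*exp(-2*t) - 2*t*exp(-2*t), 2*t*exp(-2*t)]
  [-9*t^2*exp(-2*t)/2, 3*t^2*exp(-2*t) - 3*t*exp(-2*t) + exp(-2*t), 3*t*exp(-2*t)]
  [-9*t^2*exp(-2*t)/2 - 3*t*exp(-2*t), 3*t^2*exp(-2*t) - t*exp(-2*t), 3*t*exp(-2*t) + exp(-2*t)]

Strategy: write M = P · J · P⁻¹ where J is a Jordan canonical form, so e^{tM} = P · e^{tJ} · P⁻¹, and e^{tJ} can be computed block-by-block.

M has Jordan form
J =
  [-2,  1,  0]
  [ 0, -2,  1]
  [ 0,  0, -2]
(up to reordering of blocks).

Per-block formulas:
  For a 3×3 Jordan block J_3(-2): exp(t · J_3(-2)) = e^(-2t)·(I + t·N + (t^2/2)·N^2), where N is the 3×3 nilpotent shift.

After assembling e^{tJ} and conjugating by P, we get:

e^{tM} =
  [-3*t^2*exp(-2*t) + exp(-2*t), 2*t^2*exp(-2*t) - 2*t*exp(-2*t), 2*t*exp(-2*t)]
  [-9*t^2*exp(-2*t)/2, 3*t^2*exp(-2*t) - 3*t*exp(-2*t) + exp(-2*t), 3*t*exp(-2*t)]
  [-9*t^2*exp(-2*t)/2 - 3*t*exp(-2*t), 3*t^2*exp(-2*t) - t*exp(-2*t), 3*t*exp(-2*t) + exp(-2*t)]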